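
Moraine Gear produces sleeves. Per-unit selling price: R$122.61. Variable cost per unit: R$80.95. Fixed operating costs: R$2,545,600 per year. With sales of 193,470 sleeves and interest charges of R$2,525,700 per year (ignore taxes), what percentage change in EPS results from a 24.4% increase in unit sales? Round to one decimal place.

+65.8%

At 193,470 units, contribution = 193,470 × R$41.66 = R$8,059,960.20.
Operating income = contribution − fixed costs = R$8,059,960.20 − R$2,545,600 = R$5,514,360.20.
After interest of R$2,525,700.00, pre-tax earnings = R$2,988,660.20.
Degree of combined leverage = contribution ÷ (EBIT − I) = R$8,059,960.20 ÷ R$2,988,660.20 = 2.6968.
EPS therefore changes by 2.6968 × (+24.4%) = +65.8%.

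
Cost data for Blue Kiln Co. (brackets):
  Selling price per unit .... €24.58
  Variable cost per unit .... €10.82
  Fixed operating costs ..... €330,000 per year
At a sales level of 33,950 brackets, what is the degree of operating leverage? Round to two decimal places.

3.41

Total contribution margin = 33,950 × €13.76 = €467,152.00.
Subtracting fixed costs: EBIT = €467,152.00 − €330,000 = €137,152.00.
So DOL = total CM / EBIT = €467,152.00 / €137,152.00 = 3.4061.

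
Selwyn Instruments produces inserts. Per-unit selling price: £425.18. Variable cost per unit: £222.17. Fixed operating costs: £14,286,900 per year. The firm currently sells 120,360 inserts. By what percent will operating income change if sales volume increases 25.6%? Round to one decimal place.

+61.6%

Total contribution margin = 120,360 × £203.01 = £24,434,283.60.
EBIT = £24,434,283.60 − £14,286,900 = £10,147,383.60.
Degree of operating leverage = £24,434,283.60 / £10,147,383.60 = 2.4079.
%ΔEBIT = DOL × %ΔSales = 2.4079 × +25.6% = +61.6%.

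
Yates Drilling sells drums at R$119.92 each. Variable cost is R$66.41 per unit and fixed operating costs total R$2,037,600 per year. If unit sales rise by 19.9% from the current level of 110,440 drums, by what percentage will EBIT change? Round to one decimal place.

At 110,440 units, contribution = 110,440 × R$53.51 = R$5,909,644.40.
Subtracting fixed costs: EBIT = R$5,909,644.40 − R$2,037,600 = R$3,872,044.40.
So DOL = total CM / EBIT = R$5,909,644.40 / R$3,872,044.40 = 1.5262.
%ΔEBIT = DOL × %ΔSales = 1.5262 × +19.9% = +30.4%.

+30.4%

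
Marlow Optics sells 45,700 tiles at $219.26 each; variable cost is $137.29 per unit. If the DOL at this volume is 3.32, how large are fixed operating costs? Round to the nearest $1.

At 45,700 units, contribution = 45,700 × $81.97 = $3,746,029.00.
Since DOL = CM ÷ EBIT, EBIT = $3,746,029.00 ÷ 3.32 = $1,128,321.99.
And FC = contribution − EBIT = $3,746,029.00 − $1,128,321.99 = $2,617,707.

$2,617,707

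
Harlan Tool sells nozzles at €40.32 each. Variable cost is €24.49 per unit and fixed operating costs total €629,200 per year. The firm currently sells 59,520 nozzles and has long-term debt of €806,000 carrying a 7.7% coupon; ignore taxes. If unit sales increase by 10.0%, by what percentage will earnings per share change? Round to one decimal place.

+37.5%

At 59,520 units, contribution = 59,520 × €15.83 = €942,201.60.
EBIT = €942,201.60 − €629,200 = €313,001.60.
After interest of €62,062.00, pre-tax earnings = €250,939.60.
Degree of combined leverage = contribution ÷ (EBIT − I) = €942,201.60 ÷ €250,939.60 = 3.7547.
EPS therefore changes by 3.7547 × (+10.0%) = +37.5%.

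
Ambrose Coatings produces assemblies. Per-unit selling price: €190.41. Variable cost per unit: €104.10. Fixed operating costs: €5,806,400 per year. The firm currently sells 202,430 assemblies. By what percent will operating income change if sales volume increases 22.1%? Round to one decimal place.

Contribution at this volume is 202,430 × €86.31 = €17,471,733.30.
Subtracting fixed costs: EBIT = €17,471,733.30 − €5,806,400 = €11,665,333.30.
So DOL = total CM / EBIT = €17,471,733.30 / €11,665,333.30 = 1.4977.
So EBIT moves 1.4977 × (+22.1%) = +33.1%.

+33.1%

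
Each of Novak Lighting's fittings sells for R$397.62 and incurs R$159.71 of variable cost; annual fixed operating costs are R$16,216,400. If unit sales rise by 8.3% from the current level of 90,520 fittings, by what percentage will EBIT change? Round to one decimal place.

+33.6%

Contribution at this volume is 90,520 × R$237.91 = R$21,535,613.20.
Subtracting fixed costs: EBIT = R$21,535,613.20 − R$16,216,400 = R$5,319,213.20.
Degree of operating leverage = R$21,535,613.20 / R$5,319,213.20 = 4.0486.
%ΔEBIT = DOL × %ΔSales = 4.0486 × +8.3% = +33.6%.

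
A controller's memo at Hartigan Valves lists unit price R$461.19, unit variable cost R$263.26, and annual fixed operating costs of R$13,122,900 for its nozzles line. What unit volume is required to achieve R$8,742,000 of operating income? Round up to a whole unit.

Unit CM = price − variable cost = R$461.19 − R$263.26 = R$197.93.
Required volume = (fixed costs + target profit) ÷ CM = (R$13,122,900 + R$8,742,000) ÷ R$197.93 = 110,467.84, so 110,468 nozzles.

110,468 nozzles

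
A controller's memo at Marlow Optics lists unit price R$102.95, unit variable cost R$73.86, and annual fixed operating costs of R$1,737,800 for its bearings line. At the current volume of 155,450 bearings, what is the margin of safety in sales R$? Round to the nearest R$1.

Each unit contributes R$102.95 − R$73.86 = R$29.09. Break-even units = R$1,737,800 ÷ R$29.09 = 59,738.74; break-even revenue = 59,738.74 × R$102.95 = R$6,150,103.47.
Current sales = 155,450 × R$102.95 = R$16,003,577.50.
Margin of safety = R$16,003,577.50 − R$6,150,103.47 = R$9,853,474.

R$9,853,474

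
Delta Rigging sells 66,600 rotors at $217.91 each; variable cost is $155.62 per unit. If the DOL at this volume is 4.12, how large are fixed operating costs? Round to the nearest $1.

Total contribution margin = 66,600 × $62.29 = $4,148,514.00.
DOL = contribution / EBIT, so EBIT = $4,148,514.00 / 4.12 = $1,006,920.87.
Fixed costs = CM − EBIT = $4,148,514.00 − $1,006,920.87 = $3,141,593.

$3,141,593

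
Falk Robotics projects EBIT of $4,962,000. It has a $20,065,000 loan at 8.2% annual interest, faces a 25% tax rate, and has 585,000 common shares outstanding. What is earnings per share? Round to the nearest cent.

$4.25

Interest = $1,645,330.00, so EBT = $4,962,000 − $1,645,330.00 = $3,316,670.00.
Net income = $3,316,670.00 × (1 − 0.25) = $2,487,502.50.
Per share: $2,487,502.50 / 585,000 shares = $4.25.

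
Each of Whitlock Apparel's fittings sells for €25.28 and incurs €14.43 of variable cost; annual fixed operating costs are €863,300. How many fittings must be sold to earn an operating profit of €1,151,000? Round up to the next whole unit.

Unit CM = price − variable cost = €25.28 − €14.43 = €10.85.
Need Q such that Q × €10.85 − €863,300 = €1,151,000, i.e. Q = €2,014,300 / €10.85 = 185,649.77 → 185,650.

185,650 fittings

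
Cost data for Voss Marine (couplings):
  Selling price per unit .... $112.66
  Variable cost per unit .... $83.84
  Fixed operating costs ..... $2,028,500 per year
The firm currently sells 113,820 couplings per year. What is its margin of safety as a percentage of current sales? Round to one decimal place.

38.2%

Contribution margin per unit = $112.66 − $83.84 = $28.82. Break-even units = $2,028,500 ÷ $28.82 = 70,385.15; break-even revenue = 70,385.15 × $112.66 = $7,929,590.91.
Current sales = 113,820 × $112.66 = $12,822,961.20.
Margin of safety = ($12,822,961.20 − $7,929,590.91) ÷ $12,822,961.20 = 38.2%.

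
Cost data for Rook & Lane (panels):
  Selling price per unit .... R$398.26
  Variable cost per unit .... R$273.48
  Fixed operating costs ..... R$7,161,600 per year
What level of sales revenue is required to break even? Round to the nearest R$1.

Contribution margin per unit = R$398.26 − R$273.48 = R$124.78, a CM ratio of R$124.78 ÷ R$398.26 = 0.3133.
Break-even sales = FC ÷ CM ratio = R$7,161,600 × R$398.26 / R$124.78 = R$22,857,660.

R$22,857,660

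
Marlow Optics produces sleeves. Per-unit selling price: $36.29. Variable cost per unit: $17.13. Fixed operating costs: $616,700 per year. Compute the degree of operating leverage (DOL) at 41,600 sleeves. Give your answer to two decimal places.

Contribution at this volume is 41,600 × $19.16 = $797,056.00.
Operating income = contribution − fixed costs = $797,056.00 − $616,700 = $180,356.00.
So DOL = total CM / EBIT = $797,056.00 / $180,356.00 = 4.4193.

4.42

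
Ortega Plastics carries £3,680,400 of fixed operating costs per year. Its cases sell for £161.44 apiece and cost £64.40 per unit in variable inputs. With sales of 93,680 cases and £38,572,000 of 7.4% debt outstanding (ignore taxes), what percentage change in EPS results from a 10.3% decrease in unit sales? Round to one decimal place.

Total contribution margin = 93,680 × £97.04 = £9,090,707.20.
Operating income = contribution − fixed costs = £9,090,707.20 − £3,680,400 = £5,410,307.20.
Interest = £2,854,328.00, so EBIT − I = £2,555,979.20.
Degree of combined leverage = contribution ÷ (EBIT − I) = £9,090,707.20 ÷ £2,555,979.20 = 3.5566.
%ΔEPS = DCL × %ΔSales = 3.5566 × -10.3% = -36.6%.

-36.6%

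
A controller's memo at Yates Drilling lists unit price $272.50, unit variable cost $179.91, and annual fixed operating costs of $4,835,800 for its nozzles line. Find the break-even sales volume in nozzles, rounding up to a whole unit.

Contribution margin per unit = $272.50 − $179.91 = $92.59.
Units to break even: $4,835,800 ÷ $92.59 = 52,228.10, rounded up to 52,229.

52,229 nozzles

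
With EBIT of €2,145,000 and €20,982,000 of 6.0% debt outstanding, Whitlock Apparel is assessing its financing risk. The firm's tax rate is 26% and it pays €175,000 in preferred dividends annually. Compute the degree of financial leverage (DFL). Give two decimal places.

Annual interest charges come to €1,258,920.00.
Preferred dividends grossed up pre-tax: €175,000 / (1 − 0.26) = €236,486.49.
DFL = EBIT ÷ [EBIT − I − D_p/(1−t)] = €2,145,000 ÷ [€2,145,000 − €1,258,920.00 − €236,486.49] = €2,145,000 ÷ €649,593.51 = 3.3021.

3.30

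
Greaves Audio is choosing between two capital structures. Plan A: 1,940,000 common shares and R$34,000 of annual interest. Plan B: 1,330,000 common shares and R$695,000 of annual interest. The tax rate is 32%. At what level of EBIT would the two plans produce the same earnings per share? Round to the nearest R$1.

R$2,136,197

Set EPS_A = EPS_B: (EBIT − R$34,000)(1 − 0.32) ÷ 1,940,000 = (EBIT − R$695,000)(1 − 0.32) ÷ 1,330,000.
Cancelling (1 − t) and cross-multiplying: 1,330,000·(EBIT − 34,000) = 1,940,000·(EBIT − 695,000).
EBIT × (1,940,000 − 1,330,000) = 695,000 × 1,940,000 − 34,000 × 1,330,000 = 1,303,080,000,000, so EBIT = 1,303,080,000,000 ÷ 610,000 = 2,136,196.72.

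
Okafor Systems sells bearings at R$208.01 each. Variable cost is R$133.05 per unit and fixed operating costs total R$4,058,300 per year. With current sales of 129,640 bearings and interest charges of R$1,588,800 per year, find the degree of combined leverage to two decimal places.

2.39

Total contribution margin = 129,640 × R$74.96 = R$9,717,814.40.
EBIT = R$9,717,814.40 − R$4,058,300 = R$5,659,514.40. Interest = R$1,588,800.00, so EBIT − I = R$4,070,714.40.
Degree of total leverage = total CM / (EBIT − interest) = R$9,717,814.40 / R$4,070,714.40 = 2.3873.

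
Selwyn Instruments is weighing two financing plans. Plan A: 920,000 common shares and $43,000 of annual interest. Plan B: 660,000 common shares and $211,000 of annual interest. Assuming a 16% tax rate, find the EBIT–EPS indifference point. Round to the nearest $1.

$637,462

Set EPS_A = EPS_B: (EBIT − $43,000)(1 − 0.16) ÷ 920,000 = (EBIT − $211,000)(1 − 0.16) ÷ 660,000.
The (1 − t) factor cancels: (EBIT − 43,000) × 660,000 = (EBIT − 211,000) × 920,000.
Solving, EBIT = (211,000·920,000 − 43,000·660,000) / (920,000 − 660,000) = 165,740,000,000 / 260,000 = 637,461.54.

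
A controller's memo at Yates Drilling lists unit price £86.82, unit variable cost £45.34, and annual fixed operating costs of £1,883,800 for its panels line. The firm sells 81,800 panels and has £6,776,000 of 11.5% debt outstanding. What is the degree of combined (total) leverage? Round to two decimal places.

4.65

At 81,800 units, contribution = 81,800 × £41.48 = £3,393,064.00.
Subtracting fixed costs: EBIT = £3,393,064.00 − £1,883,800 = £1,509,264.00. Interest = £779,240.00, so EBIT − I = £730,024.00.
Degree of total leverage = total CM / (EBIT − interest) = £3,393,064.00 / £730,024.00 = 4.6479.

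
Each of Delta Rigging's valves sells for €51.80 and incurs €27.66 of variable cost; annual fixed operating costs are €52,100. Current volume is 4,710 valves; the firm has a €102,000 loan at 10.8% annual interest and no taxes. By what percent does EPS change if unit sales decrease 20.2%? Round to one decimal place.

Total contribution margin = 4,710 × €24.14 = €113,699.40.
EBIT = €113,699.40 − €52,100 = €61,599.40.
Interest = €11,016.00, so EBIT − I = €50,583.40.
Degree of combined leverage = contribution ÷ (EBIT − I) = €113,699.40 ÷ €50,583.40 = 2.2478.
%ΔEPS = DCL × %ΔSales = 2.2478 × -20.2% = -45.4%.

-45.4%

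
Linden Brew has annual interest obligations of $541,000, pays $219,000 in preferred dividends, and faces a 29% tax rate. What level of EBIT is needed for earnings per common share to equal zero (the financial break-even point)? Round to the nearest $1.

$849,451

Preferred dividends are paid after tax, so their pre-tax equivalent is $219,000 ÷ (1 − 0.29) = $308,450.70.
EPS = 0 when EBIT covers interest plus the pre-tax preferred burden: $541,000 + $308,450.70 = $849,450.70.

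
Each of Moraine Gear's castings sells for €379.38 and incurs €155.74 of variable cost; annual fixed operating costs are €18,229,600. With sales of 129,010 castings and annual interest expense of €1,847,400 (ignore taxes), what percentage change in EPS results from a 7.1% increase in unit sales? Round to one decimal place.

Total contribution margin = 129,010 × €223.64 = €28,851,796.40.
Operating income = contribution − fixed costs = €28,851,796.40 − €18,229,600 = €10,622,196.40.
After interest of €1,847,400.00, pre-tax earnings = €8,774,796.40.
Degree of combined leverage = contribution ÷ (EBIT − I) = €28,851,796.40 ÷ €8,774,796.40 = 3.2880.
%ΔEPS = DCL × %ΔSales = 3.2880 × +7.1% = +23.3%.

+23.3%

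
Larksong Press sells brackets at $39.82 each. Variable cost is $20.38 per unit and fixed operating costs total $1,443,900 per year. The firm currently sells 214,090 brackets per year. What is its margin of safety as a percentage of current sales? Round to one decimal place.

65.3%

Contribution margin per unit = $39.82 − $20.38 = $19.44. Break-even units = $1,443,900 ÷ $19.44 = 74,274.69; break-even revenue = 74,274.69 × $39.82 = $2,957,618.21.
Current sales = 214,090 × $39.82 = $8,525,063.80.
Margin of safety = ($8,525,063.80 − $2,957,618.21) ÷ $8,525,063.80 = 65.3%.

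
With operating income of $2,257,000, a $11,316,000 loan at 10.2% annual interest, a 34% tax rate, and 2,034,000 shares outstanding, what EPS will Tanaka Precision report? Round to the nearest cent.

Interest = $1,154,232.00, so EBT = $2,257,000 − $1,154,232.00 = $1,102,768.00.
After tax at 34%: net income = $1,102,768.00 × 0.66 = $727,826.88.
Per share: $727,826.88 / 2,034,000 shares = $0.36.

$0.36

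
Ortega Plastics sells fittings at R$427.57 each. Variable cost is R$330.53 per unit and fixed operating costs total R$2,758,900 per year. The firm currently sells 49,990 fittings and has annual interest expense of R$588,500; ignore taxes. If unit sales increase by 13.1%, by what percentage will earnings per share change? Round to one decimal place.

Total contribution margin = 49,990 × R$97.04 = R$4,851,029.60.
Subtracting fixed costs: EBIT = R$4,851,029.60 − R$2,758,900 = R$2,092,129.60.
After interest of R$588,500.00, pre-tax earnings = R$1,503,629.60.
DCL = total CM / (EBIT − I) = R$4,851,029.60 / R$1,503,629.60 = 3.2262.
%ΔEPS = DCL × %ΔSales = 3.2262 × +13.1% = +42.3%.

+42.3%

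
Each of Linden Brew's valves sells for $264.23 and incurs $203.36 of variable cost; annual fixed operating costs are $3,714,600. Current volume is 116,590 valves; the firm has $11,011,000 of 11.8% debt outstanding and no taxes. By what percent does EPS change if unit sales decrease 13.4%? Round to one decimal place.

At 116,590 units, contribution = 116,590 × $60.87 = $7,096,833.30.
Operating income = contribution − fixed costs = $7,096,833.30 − $3,714,600 = $3,382,233.30.
After interest of $1,299,298.00, pre-tax earnings = $2,082,935.30.
Degree of combined leverage = contribution ÷ (EBIT − I) = $7,096,833.30 ÷ $2,082,935.30 = 3.4071.
%ΔEPS = DCL × %ΔSales = 3.4071 × -13.4% = -45.7%.

-45.7%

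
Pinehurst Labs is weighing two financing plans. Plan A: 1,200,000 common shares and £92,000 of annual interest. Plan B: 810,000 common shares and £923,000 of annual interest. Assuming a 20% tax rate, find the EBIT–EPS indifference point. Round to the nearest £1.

Set EPS_A = EPS_B: (EBIT − £92,000)(1 − 0.20) ÷ 1,200,000 = (EBIT − £923,000)(1 − 0.20) ÷ 810,000.
The (1 − t) factor cancels: (EBIT − 92,000) × 810,000 = (EBIT − 923,000) × 1,200,000.
EBIT × (1,200,000 − 810,000) = 923,000 × 1,200,000 − 92,000 × 810,000 = 1,033,080,000,000, so EBIT = 1,033,080,000,000 ÷ 390,000 = 2,648,923.08.

£2,648,923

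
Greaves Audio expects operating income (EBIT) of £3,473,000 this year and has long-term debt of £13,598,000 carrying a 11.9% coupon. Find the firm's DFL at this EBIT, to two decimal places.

Annual interest charges come to £1,618,162.00.
Degree of financial leverage = EBIT / (EBIT − interest) = £3,473,000 / £1,854,838.00 = 1.8724.

1.87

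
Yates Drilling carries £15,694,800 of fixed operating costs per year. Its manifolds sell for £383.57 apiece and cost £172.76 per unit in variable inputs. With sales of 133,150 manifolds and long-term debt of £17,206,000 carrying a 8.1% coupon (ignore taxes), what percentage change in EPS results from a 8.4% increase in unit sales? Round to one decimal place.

+21.5%

Total contribution margin = 133,150 × £210.81 = £28,069,351.50.
Operating income = contribution − fixed costs = £28,069,351.50 − £15,694,800 = £12,374,551.50.
Interest = £1,393,686.00, so EBIT − I = £10,980,865.50.
Degree of combined leverage = contribution ÷ (EBIT − I) = £28,069,351.50 ÷ £10,980,865.50 = 2.5562.
%ΔEPS = DCL × %ΔSales = 2.5562 × +8.4% = +21.5%.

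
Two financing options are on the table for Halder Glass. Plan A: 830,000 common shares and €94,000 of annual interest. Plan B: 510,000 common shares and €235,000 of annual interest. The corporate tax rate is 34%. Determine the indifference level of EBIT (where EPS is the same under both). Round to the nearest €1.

At indifference, (EBIT − 94,000)(1 − t)/830,000 = (EBIT − 235,000)(1 − t)/510,000.
Cancelling (1 − t) and cross-multiplying: 510,000·(EBIT − 94,000) = 830,000·(EBIT − 235,000).
EBIT × (830,000 − 510,000) = 235,000 × 830,000 − 94,000 × 510,000 = 147,110,000,000, so EBIT = 147,110,000,000 ÷ 320,000 = 459,718.75.

€459,719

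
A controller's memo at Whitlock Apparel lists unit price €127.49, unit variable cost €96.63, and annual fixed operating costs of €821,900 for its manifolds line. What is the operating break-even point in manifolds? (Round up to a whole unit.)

26,634 manifolds

Each unit contributes €127.49 − €96.63 = €30.86.
Break-even Q = €821,900 / €30.86 = 26,633.18 → 26,634 manifolds.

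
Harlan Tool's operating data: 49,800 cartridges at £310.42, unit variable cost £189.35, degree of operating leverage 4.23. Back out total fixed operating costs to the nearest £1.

At 49,800 units, contribution = 49,800 × £121.07 = £6,029,286.00.
Since DOL = CM ÷ EBIT, EBIT = £6,029,286.00 ÷ 4.23 = £1,425,363.12.
Fixed costs = CM − EBIT = £6,029,286.00 − £1,425,363.12 = £4,603,923.

£4,603,923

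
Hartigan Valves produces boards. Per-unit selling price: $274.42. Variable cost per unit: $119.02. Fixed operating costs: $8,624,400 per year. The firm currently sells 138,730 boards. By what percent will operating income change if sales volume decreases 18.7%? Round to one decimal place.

-31.2%

Contribution at this volume is 138,730 × $155.40 = $21,558,642.00.
Operating income = contribution − fixed costs = $21,558,642.00 − $8,624,400 = $12,934,242.00.
So DOL = total CM / EBIT = $21,558,642.00 / $12,934,242.00 = 1.6668.
So EBIT moves 1.6668 × (-18.7%) = -31.2%.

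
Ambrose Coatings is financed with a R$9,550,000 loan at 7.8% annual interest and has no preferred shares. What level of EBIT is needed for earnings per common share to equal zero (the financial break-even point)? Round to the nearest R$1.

Annual interest = 7.8% × R$9,550,000 = R$744,900.00.
With no preferred dividends, EPS = 0 when EBIT exactly covers interest, so the financial break-even EBIT is R$744,900.00.

R$744,900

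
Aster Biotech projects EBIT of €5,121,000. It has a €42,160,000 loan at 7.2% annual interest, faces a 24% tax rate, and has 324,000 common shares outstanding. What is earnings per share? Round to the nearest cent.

€4.89

Pre-tax income = €5,121,000 − €3,035,520.00 = €2,085,480.00.
Net income = €2,085,480.00 × (1 − 0.24) = €1,584,964.80.
EPS = €1,584,964.80 ÷ 324,000 = €4.89.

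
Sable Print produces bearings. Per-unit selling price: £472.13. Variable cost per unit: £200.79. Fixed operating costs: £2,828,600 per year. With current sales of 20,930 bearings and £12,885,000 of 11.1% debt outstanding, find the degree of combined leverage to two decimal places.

Contribution at this volume is 20,930 × £271.34 = £5,679,146.20.
Subtracting fixed costs: EBIT = £5,679,146.20 − £2,828,600 = £2,850,546.20. Interest = £1,430,235.00, so EBIT − I = £1,420,311.20.
DCL = contribution ÷ (EBIT − I) = £5,679,146.20 ÷ £1,420,311.20 = 3.9985.

4.00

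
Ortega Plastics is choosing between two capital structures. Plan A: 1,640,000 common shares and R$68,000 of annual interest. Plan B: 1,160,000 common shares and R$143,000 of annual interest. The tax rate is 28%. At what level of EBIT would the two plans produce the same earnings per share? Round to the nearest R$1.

Set EPS_A = EPS_B: (EBIT − R$68,000)(1 − 0.28) ÷ 1,640,000 = (EBIT − R$143,000)(1 − 0.28) ÷ 1,160,000.
Cancelling (1 − t) and cross-multiplying: 1,160,000·(EBIT − 68,000) = 1,640,000·(EBIT − 143,000).
Solving, EBIT = (143,000·1,640,000 − 68,000·1,160,000) / (1,640,000 − 1,160,000) = 155,640,000,000 / 480,000 = 324,250.00.

R$324,250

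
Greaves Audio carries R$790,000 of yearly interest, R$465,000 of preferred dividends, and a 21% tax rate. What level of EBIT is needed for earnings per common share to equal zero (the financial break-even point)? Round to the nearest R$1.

Grossing the preferred dividend up to pre-tax terms: R$465,000 / (1 − 0.21) = R$588,607.59.
Financial break-even EBIT = interest + D_p ÷ (1 − t) = R$790,000 + R$588,607.59 = R$1,378,607.59.

R$1,378,608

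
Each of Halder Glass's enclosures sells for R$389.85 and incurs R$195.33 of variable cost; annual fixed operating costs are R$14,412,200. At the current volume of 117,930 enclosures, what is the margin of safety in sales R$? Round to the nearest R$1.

Each unit contributes R$389.85 − R$195.33 = R$194.52. Break-even units = R$14,412,200 ÷ R$194.52 = 74,091.10; break-even revenue = 74,091.10 × R$389.85 = R$28,884,413.79.
Current sales = 117,930 × R$389.85 = R$45,975,010.50.
Margin of safety = R$45,975,010.50 − R$28,884,413.79 = R$17,090,597.

R$17,090,597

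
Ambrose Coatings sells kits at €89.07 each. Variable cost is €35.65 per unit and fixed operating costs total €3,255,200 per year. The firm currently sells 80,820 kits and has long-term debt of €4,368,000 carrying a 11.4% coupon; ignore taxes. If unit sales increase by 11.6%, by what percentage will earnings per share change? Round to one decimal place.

At 80,820 units, contribution = 80,820 × €53.42 = €4,317,404.40.
EBIT = €4,317,404.40 − €3,255,200 = €1,062,204.40.
After interest of €497,952.00, pre-tax earnings = €564,252.40.
DCL = total CM / (EBIT − I) = €4,317,404.40 / €564,252.40 = 7.6515.
EPS therefore changes by 7.6515 × (+11.6%) = +88.8%.

+88.8%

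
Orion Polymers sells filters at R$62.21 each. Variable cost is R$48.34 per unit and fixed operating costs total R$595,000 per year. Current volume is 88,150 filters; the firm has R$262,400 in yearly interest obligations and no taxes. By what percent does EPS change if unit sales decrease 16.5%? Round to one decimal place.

-55.2%

At 88,150 units, contribution = 88,150 × R$13.87 = R$1,222,640.50.
EBIT = R$1,222,640.50 − R$595,000 = R$627,640.50.
After interest of R$262,400.00, pre-tax earnings = R$365,240.50.
DCL = total CM / (EBIT − I) = R$1,222,640.50 / R$365,240.50 = 3.3475.
%ΔEPS = DCL × %ΔSales = 3.3475 × -16.5% = -55.2%.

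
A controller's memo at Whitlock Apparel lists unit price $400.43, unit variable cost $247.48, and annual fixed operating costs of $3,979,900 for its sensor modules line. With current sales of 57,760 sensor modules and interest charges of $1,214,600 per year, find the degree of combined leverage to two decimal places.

Total contribution margin = 57,760 × $152.95 = $8,834,392.00.
EBIT = $8,834,392.00 − $3,979,900 = $4,854,492.00. Interest = $1,214,600.00.
DOL = $8,834,392.00 ÷ $4,854,492.00 = 1.8198; DFL = $4,854,492.00 ÷ $3,639,892.00 = 1.3337.
DCL = DOL × DFL = 1.8198 × 1.3337 = 2.4271.

2.43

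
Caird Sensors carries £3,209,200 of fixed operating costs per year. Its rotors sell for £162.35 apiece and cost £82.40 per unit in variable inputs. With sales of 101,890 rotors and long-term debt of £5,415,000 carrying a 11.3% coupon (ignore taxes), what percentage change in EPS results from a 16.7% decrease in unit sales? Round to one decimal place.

Total contribution margin = 101,890 × £79.95 = £8,146,105.50.
Subtracting fixed costs: EBIT = £8,146,105.50 − £3,209,200 = £4,936,905.50.
Interest = £611,895.00, so EBIT − I = £4,325,010.50.
DCL = total CM / (EBIT − I) = £8,146,105.50 / £4,325,010.50 = 1.8835.
EPS therefore changes by 1.8835 × (-16.7%) = -31.5%.

-31.5%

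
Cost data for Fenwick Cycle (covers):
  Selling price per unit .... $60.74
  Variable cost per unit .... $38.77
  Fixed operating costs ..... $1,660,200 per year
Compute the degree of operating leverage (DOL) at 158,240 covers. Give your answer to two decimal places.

Contribution at this volume is 158,240 × $21.97 = $3,476,532.80.
Subtracting fixed costs: EBIT = $3,476,532.80 − $1,660,200 = $1,816,332.80.
So DOL = total CM / EBIT = $3,476,532.80 / $1,816,332.80 = 1.9140.

1.91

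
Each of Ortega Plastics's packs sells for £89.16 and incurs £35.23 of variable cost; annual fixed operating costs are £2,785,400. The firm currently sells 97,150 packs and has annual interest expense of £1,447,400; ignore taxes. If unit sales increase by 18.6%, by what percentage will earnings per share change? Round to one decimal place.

+96.8%

Total contribution margin = 97,150 × £53.93 = £5,239,299.50.
EBIT = £5,239,299.50 − £2,785,400 = £2,453,899.50.
Interest = £1,447,400.00, so EBIT − I = £1,006,499.50.
DCL = total CM / (EBIT − I) = £5,239,299.50 / £1,006,499.50 = 5.2055.
%ΔEPS = DCL × %ΔSales = 5.2055 × +18.6% = +96.8%.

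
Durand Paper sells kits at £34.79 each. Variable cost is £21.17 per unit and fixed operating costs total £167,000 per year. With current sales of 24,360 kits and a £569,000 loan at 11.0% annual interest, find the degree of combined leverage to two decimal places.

3.25

Contribution at this volume is 24,360 × £13.62 = £331,783.20.
EBIT = £331,783.20 − £167,000 = £164,783.20. Interest = £62,590.00.
DOL = £331,783.20 ÷ £164,783.20 = 2.0135; DFL = £164,783.20 ÷ £102,193.20 = 1.6125.
DCL = DOL × DFL = 2.0135 × 1.6125 = 3.2468.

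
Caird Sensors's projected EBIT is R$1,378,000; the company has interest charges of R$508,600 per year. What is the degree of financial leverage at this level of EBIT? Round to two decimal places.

Annual interest charges come to R$508,600.00.
Degree of financial leverage = EBIT / (EBIT − interest) = R$1,378,000 / R$869,400.00 = 1.5850.

1.59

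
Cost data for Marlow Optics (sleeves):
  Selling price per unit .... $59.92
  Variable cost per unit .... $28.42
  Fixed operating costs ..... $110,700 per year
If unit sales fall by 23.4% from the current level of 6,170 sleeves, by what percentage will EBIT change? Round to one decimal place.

-54.4%

At 6,170 units, contribution = 6,170 × $31.50 = $194,355.00.
Operating income = contribution − fixed costs = $194,355.00 − $110,700 = $83,655.00.
So DOL = total CM / EBIT = $194,355.00 / $83,655.00 = 2.3233.
%ΔEBIT = DOL × %ΔSales = 2.3233 × -23.4% = -54.4%.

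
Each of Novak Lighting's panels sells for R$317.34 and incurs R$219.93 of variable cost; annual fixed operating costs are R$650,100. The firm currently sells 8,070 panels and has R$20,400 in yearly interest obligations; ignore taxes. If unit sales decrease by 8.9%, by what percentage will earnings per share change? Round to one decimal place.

At 8,070 units, contribution = 8,070 × R$97.41 = R$786,098.70.
Operating income = contribution − fixed costs = R$786,098.70 − R$650,100 = R$135,998.70.
Interest = R$20,400.00, so EBIT − I = R$115,598.70.
DCL = total CM / (EBIT − I) = R$786,098.70 / R$115,598.70 = 6.8002.
EPS therefore changes by 6.8002 × (-8.9%) = -60.5%.

-60.5%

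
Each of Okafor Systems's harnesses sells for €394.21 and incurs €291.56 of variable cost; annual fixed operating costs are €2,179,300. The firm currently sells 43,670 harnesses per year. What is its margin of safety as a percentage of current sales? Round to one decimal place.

Contribution margin per unit = €394.21 − €291.56 = €102.65. Break-even units = €2,179,300 ÷ €102.65 = 21,230.39; break-even revenue = 21,230.39 × €394.21 = €8,369,233.83.
Actual sales revenue = 43,670 × €394.21 = €17,215,150.70.
Margin of safety = (€17,215,150.70 − €8,369,233.83) ÷ €17,215,150.70 = 51.4%.

51.4%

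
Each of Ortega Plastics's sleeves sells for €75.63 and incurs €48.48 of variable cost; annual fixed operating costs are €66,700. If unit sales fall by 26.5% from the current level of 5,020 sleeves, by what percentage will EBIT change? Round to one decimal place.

At 5,020 units, contribution = 5,020 × €27.15 = €136,293.00.
EBIT = €136,293.00 − €66,700 = €69,593.00.
Degree of operating leverage = €136,293.00 / €69,593.00 = 1.9584.
So EBIT moves 1.9584 × (-26.5%) = -51.9%.

-51.9%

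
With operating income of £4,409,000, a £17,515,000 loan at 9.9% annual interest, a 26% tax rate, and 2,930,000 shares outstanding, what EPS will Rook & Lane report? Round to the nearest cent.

£0.68

Pre-tax income = £4,409,000 − £1,733,985.00 = £2,675,015.00.
Net income = £2,675,015.00 × (1 − 0.26) = £1,979,511.10.
Per share: £1,979,511.10 / 2,930,000 shares = £0.68.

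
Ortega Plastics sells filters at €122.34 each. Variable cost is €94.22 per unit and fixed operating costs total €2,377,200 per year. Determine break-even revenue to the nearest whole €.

€10,342,342

Contribution margin per unit = €122.34 − €94.22 = €28.12, a CM ratio of €28.12 ÷ €122.34 = 0.2299.
Break-even revenue = fixed costs × price ÷ CM = €2,377,200 × €122.34 ÷ €28.12 = €10,342,342.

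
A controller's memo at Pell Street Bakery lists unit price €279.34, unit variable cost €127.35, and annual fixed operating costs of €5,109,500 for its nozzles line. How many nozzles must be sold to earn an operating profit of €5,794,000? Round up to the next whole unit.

Contribution margin per unit = €279.34 − €127.35 = €151.99.
Required volume = (fixed costs + target profit) ÷ CM = (€5,109,500 + €5,794,000) ÷ €151.99 = 71,738.27, so 71,739 nozzles.

71,739 nozzles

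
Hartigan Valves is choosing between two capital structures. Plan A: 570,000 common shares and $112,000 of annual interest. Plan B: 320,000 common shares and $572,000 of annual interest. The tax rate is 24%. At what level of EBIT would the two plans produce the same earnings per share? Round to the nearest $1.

At indifference, (EBIT − 112,000)(1 − t)/570,000 = (EBIT − 572,000)(1 − t)/320,000.
The (1 − t) factor cancels: (EBIT − 112,000) × 320,000 = (EBIT − 572,000) × 570,000.
EBIT × (570,000 − 320,000) = 572,000 × 570,000 − 112,000 × 320,000 = 290,200,000,000, so EBIT = 290,200,000,000 ÷ 250,000 = 1,160,800.00.

$1,160,800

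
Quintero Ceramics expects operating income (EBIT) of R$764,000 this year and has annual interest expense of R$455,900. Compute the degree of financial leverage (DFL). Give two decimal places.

Interest = R$455,900.00.
Degree of financial leverage = EBIT / (EBIT − interest) = R$764,000 / R$308,100.00 = 2.4797.

2.48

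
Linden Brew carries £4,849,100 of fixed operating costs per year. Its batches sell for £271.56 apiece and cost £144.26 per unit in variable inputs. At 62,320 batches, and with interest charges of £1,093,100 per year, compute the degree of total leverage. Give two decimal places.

3.98

Total contribution margin = 62,320 × £127.30 = £7,933,336.00.
Subtracting fixed costs: EBIT = £7,933,336.00 − £4,849,100 = £3,084,236.00. Interest = £1,093,100.00, so EBIT − I = £1,991,136.00.
Degree of total leverage = total CM / (EBIT − interest) = £7,933,336.00 / £1,991,136.00 = 3.9843.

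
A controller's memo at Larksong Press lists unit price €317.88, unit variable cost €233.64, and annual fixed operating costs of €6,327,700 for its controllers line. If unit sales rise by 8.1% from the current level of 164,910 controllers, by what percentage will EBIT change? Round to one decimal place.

Contribution at this volume is 164,910 × €84.24 = €13,892,018.40.
Operating income = contribution − fixed costs = €13,892,018.40 − €6,327,700 = €7,564,318.40.
Degree of operating leverage = €13,892,018.40 / €7,564,318.40 = 1.8365.
%ΔEBIT = DOL × %ΔSales = 1.8365 × +8.1% = +14.9%.

+14.9%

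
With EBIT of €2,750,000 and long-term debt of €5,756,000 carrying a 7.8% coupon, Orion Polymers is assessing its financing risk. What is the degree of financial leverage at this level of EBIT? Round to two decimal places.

1.20

Annual interest charges come to €448,968.00.
Degree of financial leverage = EBIT / (EBIT − interest) = €2,750,000 / €2,301,032.00 = 1.1951.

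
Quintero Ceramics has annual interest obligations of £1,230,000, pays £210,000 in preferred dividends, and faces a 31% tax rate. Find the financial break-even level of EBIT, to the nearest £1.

£1,534,348

Preferred dividends are paid after tax, so their pre-tax equivalent is £210,000 ÷ (1 − 0.31) = £304,347.83.
Financial break-even EBIT = interest + D_p ÷ (1 − t) = £1,230,000 + £304,347.83 = £1,534,347.83.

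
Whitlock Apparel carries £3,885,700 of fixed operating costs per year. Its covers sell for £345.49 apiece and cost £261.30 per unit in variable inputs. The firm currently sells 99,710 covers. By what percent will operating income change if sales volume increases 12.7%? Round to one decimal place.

Contribution at this volume is 99,710 × £84.19 = £8,394,584.90.
Subtracting fixed costs: EBIT = £8,394,584.90 − £3,885,700 = £4,508,884.90.
Degree of operating leverage = £8,394,584.90 / £4,508,884.90 = 1.8618.
%ΔEBIT = DOL × %ΔSales = 1.8618 × +12.7% = +23.6%.

+23.6%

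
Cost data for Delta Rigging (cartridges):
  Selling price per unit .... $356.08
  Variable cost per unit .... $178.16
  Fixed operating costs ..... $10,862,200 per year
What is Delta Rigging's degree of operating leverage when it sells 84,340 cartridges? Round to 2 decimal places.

Contribution at this volume is 84,340 × $177.92 = $15,005,772.80.
EBIT = $15,005,772.80 − $10,862,200 = $4,143,572.80.
DOL = contribution ÷ EBIT = $15,005,772.80 ÷ $4,143,572.80 = 3.6215.

3.62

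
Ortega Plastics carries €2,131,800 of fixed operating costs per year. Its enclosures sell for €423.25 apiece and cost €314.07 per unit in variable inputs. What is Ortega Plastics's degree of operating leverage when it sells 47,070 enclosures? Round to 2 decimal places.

At 47,070 units, contribution = 47,070 × €109.18 = €5,139,102.60.
EBIT = €5,139,102.60 − €2,131,800 = €3,007,302.60.
So DOL = total CM / EBIT = €5,139,102.60 / €3,007,302.60 = 1.7089.

1.71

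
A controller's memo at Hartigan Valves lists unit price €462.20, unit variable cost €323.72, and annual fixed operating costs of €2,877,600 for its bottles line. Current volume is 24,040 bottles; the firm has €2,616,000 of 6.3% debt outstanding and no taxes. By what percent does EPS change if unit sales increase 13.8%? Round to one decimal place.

Total contribution margin = 24,040 × €138.48 = €3,329,059.20.
Subtracting fixed costs: EBIT = €3,329,059.20 − €2,877,600 = €451,459.20.
After interest of €164,808.00, pre-tax earnings = €286,651.20.
Degree of combined leverage = contribution ÷ (EBIT − I) = €3,329,059.20 ÷ €286,651.20 = 11.6136.
%ΔEPS = DCL × %ΔSales = 11.6136 × +13.8% = +160.3%.

+160.3%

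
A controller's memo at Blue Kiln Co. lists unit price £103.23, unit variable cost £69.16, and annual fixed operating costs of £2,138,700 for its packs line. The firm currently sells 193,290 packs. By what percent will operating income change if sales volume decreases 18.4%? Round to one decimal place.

At 193,290 units, contribution = 193,290 × £34.07 = £6,585,390.30.
Operating income = contribution − fixed costs = £6,585,390.30 − £2,138,700 = £4,446,690.30.
Degree of operating leverage = £6,585,390.30 / £4,446,690.30 = 1.4810.
So EBIT moves 1.4810 × (-18.4%) = -27.2%.

-27.2%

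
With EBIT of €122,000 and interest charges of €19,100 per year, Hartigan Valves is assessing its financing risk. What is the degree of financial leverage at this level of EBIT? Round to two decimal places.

1.19

Annual interest charges come to €19,100.00.
Degree of financial leverage = EBIT / (EBIT − interest) = €122,000 / €102,900.00 = 1.1856.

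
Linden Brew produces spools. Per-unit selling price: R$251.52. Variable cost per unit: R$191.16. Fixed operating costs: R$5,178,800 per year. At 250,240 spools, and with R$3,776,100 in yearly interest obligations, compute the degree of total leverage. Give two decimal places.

2.46

At 250,240 units, contribution = 250,240 × R$60.36 = R$15,104,486.40.
EBIT = R$15,104,486.40 − R$5,178,800 = R$9,925,686.40. Interest = R$3,776,100.00, so EBIT − I = R$6,149,586.40.
Degree of total leverage = total CM / (EBIT − interest) = R$15,104,486.40 / R$6,149,586.40 = 2.4562.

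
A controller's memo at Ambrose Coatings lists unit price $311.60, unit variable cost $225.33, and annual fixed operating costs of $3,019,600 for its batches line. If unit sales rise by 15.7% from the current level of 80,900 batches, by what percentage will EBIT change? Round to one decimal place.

At 80,900 units, contribution = 80,900 × $86.27 = $6,979,243.00.
Operating income = contribution − fixed costs = $6,979,243.00 − $3,019,600 = $3,959,643.00.
So DOL = total CM / EBIT = $6,979,243.00 / $3,959,643.00 = 1.7626.
So EBIT moves 1.7626 × (+15.7%) = +27.7%.

+27.7%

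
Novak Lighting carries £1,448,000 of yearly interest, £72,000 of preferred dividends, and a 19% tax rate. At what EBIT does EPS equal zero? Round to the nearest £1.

£1,536,889

Grossing the preferred dividend up to pre-tax terms: £72,000 / (1 − 0.19) = £88,888.89.
EPS = 0 when EBIT covers interest plus the pre-tax preferred burden: £1,448,000 + £88,888.89 = £1,536,888.89.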